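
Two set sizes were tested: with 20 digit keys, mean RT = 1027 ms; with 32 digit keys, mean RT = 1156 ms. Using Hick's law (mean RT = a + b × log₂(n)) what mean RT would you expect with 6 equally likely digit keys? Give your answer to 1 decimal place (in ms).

Solve the two-equation system in a and b:
  b = (1156 − 1027) / (log₂ 32 − log₂ 20) = 129 / (5 − 4.3219) = 190.245 ms/bit
  a = 1027 − 190.245 × 4.3219 = 204.773 ms
Then RT(6) = 204.773 + 190.245 × log₂ 6 = 204.773 + 190.245 × 2.5850 ≈ 696.550 ms.

696.6 ms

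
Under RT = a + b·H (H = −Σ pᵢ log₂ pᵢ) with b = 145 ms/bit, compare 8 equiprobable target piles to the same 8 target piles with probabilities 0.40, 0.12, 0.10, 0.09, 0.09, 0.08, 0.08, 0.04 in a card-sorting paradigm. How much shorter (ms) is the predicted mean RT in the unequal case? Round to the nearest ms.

The RT saving is b·ΔH. Equiprobable H₀ = log₂(8) = 3.0000 bits; with the given probabilities H = 2.6221 bits.
b·(H₀ − H) = 145 × (3.0000 − 2.6221) = 54.79 ms.

55 ms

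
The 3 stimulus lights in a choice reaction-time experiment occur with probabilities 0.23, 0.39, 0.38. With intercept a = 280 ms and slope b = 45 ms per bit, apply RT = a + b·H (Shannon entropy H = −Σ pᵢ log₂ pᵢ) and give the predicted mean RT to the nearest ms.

H = 0.23·log₂(1/0.23) + 0.39·log₂(1/0.39) + 0.38·log₂(1/0.38) = 1.5479 bits.
RT = 280 + 45 × 1.5479 = 349.66 ms.

350 ms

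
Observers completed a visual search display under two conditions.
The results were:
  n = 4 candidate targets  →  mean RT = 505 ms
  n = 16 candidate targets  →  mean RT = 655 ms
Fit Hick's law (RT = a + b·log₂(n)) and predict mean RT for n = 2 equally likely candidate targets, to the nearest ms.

RT is linear in log₂ n, so two points fix the line:
  b = (655 − 505) / (log₂ 16 − log₂ 4) = 150 / (4 − 2) = 75 ms/bit
  a = 505 − 75 × 2 = 355 ms
Then RT(2) = 355 + 75 × log₂ 2 = 355 + 75 × 1 ≈ 430.000 ms.

430 ms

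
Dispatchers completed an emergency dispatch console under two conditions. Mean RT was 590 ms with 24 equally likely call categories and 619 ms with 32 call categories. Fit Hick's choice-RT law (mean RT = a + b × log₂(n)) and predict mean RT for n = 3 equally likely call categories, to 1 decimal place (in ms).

Solve the two-equation system in a and b:
  b = (619 − 590) / (log₂ 32 − log₂ 24) = 29 / (5 − 4.5850) = 69.873 ms/bit
  a = 590 − 69.873 × 4.5850 = 269.634 ms
Then RT(3) = 269.634 + 69.873 × log₂ 3 = 269.634 + 69.873 × 1.5850 ≈ 380.380 ms.

380.4 ms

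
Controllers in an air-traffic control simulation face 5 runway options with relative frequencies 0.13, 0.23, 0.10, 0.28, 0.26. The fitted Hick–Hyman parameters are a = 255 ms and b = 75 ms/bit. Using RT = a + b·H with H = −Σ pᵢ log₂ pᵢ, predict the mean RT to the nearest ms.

Entropy contributions −pᵢ log₂ pᵢ: 0.3826, 0.4877, 0.3322, 0.5142, 0.5053; sum H = 2.2220 bits.
RT = a + bH = 255 + 75·2.2220 = 421.65 ms.

422 ms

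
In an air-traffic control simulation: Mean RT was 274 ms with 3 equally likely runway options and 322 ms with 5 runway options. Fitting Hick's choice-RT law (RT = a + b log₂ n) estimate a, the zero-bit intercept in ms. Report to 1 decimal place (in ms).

The slope on a log₂ axis is (322 − 274) / (2.3219 − 1.5850) = 65.132 ms/bit.
a = RT₁ − b·log₂ n₁ = 274 − 65.132 × 1.5850 = 170.768 ms.

170.8 ms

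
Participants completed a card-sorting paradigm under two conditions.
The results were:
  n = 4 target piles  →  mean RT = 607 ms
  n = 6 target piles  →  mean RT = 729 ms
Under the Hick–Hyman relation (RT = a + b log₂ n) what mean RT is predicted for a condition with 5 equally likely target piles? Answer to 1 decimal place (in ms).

RT is linear in log₂ n, so two points fix the line:
  b = (729 − 607) / (log₂ 6 − log₂ 4) = 122 / (2.5850 − 2) = 208.560 ms/bit
  a = 607 − 208.560 × 2 = 189.879 ms
Then RT(5) = 189.879 + 208.560 × log₂ 5 = 189.879 + 208.560 × 2.3219 ≈ 674.141 ms.

674.1 ms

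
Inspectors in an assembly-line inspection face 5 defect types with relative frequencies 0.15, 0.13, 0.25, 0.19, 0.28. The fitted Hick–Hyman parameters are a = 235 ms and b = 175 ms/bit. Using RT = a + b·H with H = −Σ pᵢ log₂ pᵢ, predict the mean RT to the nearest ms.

631 ms

H = 0.15·log₂(1/0.15) + 0.13·log₂(1/0.13) + 0.25·log₂(1/0.25) + 0.19·log₂(1/0.19) + 0.28·log₂(1/0.28) = 2.2626 bits.
RT = 235 + 175 × 2.2626 = 630.96 ms.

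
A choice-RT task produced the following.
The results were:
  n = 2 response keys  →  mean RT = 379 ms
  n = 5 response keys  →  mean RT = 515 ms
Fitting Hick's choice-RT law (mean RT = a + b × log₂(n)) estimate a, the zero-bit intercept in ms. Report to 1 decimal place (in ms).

The slope on a log₂ axis is (515 − 379) / (2.3219 − 1) = 102.880 ms/bit.
Intercept: a = 379 − 102.880·log₂(2) = 276.120 ms.

276.1 ms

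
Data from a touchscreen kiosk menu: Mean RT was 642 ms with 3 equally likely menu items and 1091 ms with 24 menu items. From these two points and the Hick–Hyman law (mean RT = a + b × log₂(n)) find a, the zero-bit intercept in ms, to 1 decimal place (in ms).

b = (RT₂ − RT₁)/(log₂ n₂ − log₂ n₁) = (1091 − 642)/(4.5850 − 1.5850) = 149.667 ms/bit.
Intercept: a = 642 − 149.667·log₂(3) = 404.784 ms.

404.8 ms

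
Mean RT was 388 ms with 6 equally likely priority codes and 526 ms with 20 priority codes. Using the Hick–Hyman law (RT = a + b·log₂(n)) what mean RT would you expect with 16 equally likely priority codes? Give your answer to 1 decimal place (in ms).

Fit slope and intercept:
  b = (526 − 388) / (log₂ 20 − log₂ 6) = 138 / (4.3219 − 2.5850) = 79.449 ms/bit
  a = 388 − 79.449 × 2.5850 = 182.628 ms
Then RT(16) = 182.628 + 79.449 × log₂ 16 = 182.628 + 79.449 × 4 ≈ 500.423 ms.

500.4 ms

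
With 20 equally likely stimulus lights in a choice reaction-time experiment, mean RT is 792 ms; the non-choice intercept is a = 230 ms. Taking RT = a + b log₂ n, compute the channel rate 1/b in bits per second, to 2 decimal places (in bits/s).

7.69 bits/s

b = (792 − 230)/log₂ 20 = 562/4.3219 = 130.035 ms per bit = 0.13003 s/bit; the reciprocal is 7.690 bits/s.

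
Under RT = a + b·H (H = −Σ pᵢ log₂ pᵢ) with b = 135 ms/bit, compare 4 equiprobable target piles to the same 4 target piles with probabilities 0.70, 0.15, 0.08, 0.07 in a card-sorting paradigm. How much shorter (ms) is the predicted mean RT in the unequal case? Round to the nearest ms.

90 ms

Equiprobable entropy H₀ = log₂ 4 = 2.0000 bits.
Skewed entropy H = −Σ pᵢ log₂ pᵢ = 1.3308 bits.
ΔRT = b·(H₀ − H) = 135 × 0.6692 = 90.34 ms.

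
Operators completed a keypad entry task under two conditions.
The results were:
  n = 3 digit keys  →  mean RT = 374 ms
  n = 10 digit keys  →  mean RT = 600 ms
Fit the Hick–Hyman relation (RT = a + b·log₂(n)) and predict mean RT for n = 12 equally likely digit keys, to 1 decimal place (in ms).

RT is linear in log₂ n, so two points fix the line:
  b = (600 − 374) / (log₂ 10 − log₂ 3) = 226 / (3.3219 − 1.5850) = 130.112 ms/bit
  a = 374 − 130.112 × 1.5850 = 167.777 ms
Then RT(12) = 167.777 + 130.112 × log₂ 12 = 167.777 + 130.112 × 3.5850 ≈ 634.224 ms.

634.2 ms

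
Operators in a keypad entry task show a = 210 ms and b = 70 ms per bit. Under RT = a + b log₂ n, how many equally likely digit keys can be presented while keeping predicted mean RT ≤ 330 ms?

3

Information budget: (330 − 210)/70 = 1.7143 bits, so n ≤ 2^1.7143 = 3.281 → at most 3.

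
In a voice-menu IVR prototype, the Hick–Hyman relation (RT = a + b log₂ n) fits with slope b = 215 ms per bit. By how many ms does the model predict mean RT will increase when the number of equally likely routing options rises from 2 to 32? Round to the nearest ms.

860 ms

The intercept a cancels: ΔRT = b·(log₂ n₂ − log₂ n₁) = b·log₂(n₂/n₁).
log₂(32) − log₂(2) = log₂(32/2) = log₂(16) = 4.
ΔRT = 215 × 4.0000 = 860.000 ms.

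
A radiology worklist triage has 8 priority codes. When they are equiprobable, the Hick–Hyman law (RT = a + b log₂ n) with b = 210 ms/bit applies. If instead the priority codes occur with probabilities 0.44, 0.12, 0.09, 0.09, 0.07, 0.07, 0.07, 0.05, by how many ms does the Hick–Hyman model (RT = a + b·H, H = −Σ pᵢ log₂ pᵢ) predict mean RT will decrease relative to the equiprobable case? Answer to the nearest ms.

98 ms

Equiprobable entropy H₀ = log₂ 8 = 3.0000 bits.
Skewed entropy H = −Σ pᵢ log₂ pᵢ = 2.5353 bits.
ΔRT = b·(H₀ − H) = 210 × 0.4647 = 97.59 ms.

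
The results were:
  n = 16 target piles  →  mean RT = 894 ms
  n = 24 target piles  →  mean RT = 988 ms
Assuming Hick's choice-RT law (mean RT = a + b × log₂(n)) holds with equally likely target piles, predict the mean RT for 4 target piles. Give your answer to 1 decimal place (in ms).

572.6 ms

Solve the two-equation system in a and b:
  b = (988 − 894) / (log₂ 24 − log₂ 16) = 94 / (4.5850 − 4) = 160.694 ms/bit
  a = 894 − 160.694 × 4 = 251.224 ms
Then RT(4) = 251.224 + 160.694 × log₂ 4 = 251.224 + 160.694 × 2 ≈ 572.612 ms.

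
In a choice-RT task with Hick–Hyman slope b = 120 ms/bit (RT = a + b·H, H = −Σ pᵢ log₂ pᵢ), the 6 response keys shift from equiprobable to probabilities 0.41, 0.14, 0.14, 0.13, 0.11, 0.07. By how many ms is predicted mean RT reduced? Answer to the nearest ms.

31 ms

The RT saving is b·ΔH. Equiprobable H₀ = log₂(6) = 2.5850 bits; with the given probabilities H = 2.3231 bits.
b·(H₀ − H) = 120 × (2.5850 − 2.3231) = 31.42 ms.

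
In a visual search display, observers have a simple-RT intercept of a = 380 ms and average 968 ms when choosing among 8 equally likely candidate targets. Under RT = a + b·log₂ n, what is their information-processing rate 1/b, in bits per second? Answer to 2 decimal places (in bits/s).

5.10 bits/s

Choice component = 968 − 380 = 588 ms over log₂(8) = 3 bits.
b = 588 / 3 = 196.000 ms/bit, so 1/b = 5.102 bits/s.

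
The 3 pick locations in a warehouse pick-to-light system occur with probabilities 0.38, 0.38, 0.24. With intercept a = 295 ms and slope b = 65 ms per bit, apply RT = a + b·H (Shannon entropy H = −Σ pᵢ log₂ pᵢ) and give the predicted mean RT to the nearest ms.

396 ms

H = 0.38·log₂(1/0.38) + 0.38·log₂(1/0.38) + 0.24·log₂(1/0.24) = 1.5550 bits.
RT = 295 + 65 × 1.5550 = 396.08 ms.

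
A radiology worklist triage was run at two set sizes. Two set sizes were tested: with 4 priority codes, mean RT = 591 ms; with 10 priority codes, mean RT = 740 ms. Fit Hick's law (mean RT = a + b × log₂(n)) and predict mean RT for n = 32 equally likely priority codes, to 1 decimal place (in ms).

Fit slope and intercept:
  b = (740 − 591) / (log₂ 10 − log₂ 4) = 149 / (3.3219 − 2) = 112.714 ms/bit
  a = 591 − 112.714 × 2 = 365.572 ms
Then RT(32) = 365.572 + 112.714 × log₂ 32 = 365.572 + 112.714 × 5 ≈ 929.142 ms.

929.1 ms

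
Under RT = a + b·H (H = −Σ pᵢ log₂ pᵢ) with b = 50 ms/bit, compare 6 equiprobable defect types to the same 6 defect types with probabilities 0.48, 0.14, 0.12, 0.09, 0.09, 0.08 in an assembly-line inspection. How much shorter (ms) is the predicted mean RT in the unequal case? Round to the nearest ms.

20 ms

The RT saving is b·ΔH. Equiprobable H₀ = log₂(6) = 2.5850 bits; with the given probabilities H = 2.1893 bits.
b·(H₀ − H) = 50 × (2.5850 − 2.1893) = 19.79 ms.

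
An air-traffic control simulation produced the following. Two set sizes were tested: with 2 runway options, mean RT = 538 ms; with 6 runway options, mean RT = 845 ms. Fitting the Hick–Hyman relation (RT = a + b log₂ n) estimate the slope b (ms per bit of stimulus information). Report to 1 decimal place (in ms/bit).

The slope on a log₂ axis is (845 − 538) / (2.5850 − 1) = 193.695 ms/bit.

193.7 ms/bit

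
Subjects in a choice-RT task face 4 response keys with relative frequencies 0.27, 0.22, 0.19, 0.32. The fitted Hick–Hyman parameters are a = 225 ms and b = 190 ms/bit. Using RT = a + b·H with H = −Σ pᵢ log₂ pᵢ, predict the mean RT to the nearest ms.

600 ms

H = 0.27·log₂(1/0.27) + 0.22·log₂(1/0.22) + 0.19·log₂(1/0.19) + 0.32·log₂(1/0.32) = 1.9719 bits.
RT = 225 + 190 × 1.9719 = 599.65 ms.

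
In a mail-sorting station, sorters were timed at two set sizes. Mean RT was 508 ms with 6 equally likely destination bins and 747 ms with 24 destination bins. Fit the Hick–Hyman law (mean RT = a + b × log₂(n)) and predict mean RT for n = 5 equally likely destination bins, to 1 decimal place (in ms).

RT is linear in log₂ n, so two points fix the line:
  b = (747 − 508) / (log₂ 24 − log₂ 6) = 239 / (4.5850 − 2.5850) = 119.500 ms/bit
  a = 508 − 119.500 × 2.5850 = 199.097 ms
Then RT(5) = 199.097 + 119.500 × log₂ 5 = 199.097 + 119.500 × 2.3219 ≈ 476.567 ms.

476.6 ms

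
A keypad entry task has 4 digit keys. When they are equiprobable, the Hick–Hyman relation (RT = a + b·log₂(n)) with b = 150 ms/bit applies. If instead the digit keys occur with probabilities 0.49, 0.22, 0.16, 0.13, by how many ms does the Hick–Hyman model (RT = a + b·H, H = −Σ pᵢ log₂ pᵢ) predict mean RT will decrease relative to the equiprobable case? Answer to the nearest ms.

31 ms

The RT saving is b·ΔH. Equiprobable H₀ = log₂(4) = 2.0000 bits; with the given probabilities H = 1.7905 bits.
b·(H₀ − H) = 150 × (2.0000 − 1.7905) = 31.42 ms.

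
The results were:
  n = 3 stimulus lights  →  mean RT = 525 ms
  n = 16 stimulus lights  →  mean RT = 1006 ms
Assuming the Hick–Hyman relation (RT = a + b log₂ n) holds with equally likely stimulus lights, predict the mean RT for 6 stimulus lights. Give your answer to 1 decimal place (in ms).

724.2 ms

Solve the two-equation system in a and b:
  b = (1006 − 525) / (log₂ 16 − log₂ 3) = 481 / (4 − 1.5850) = 199.169 ms/bit
  a = 525 − 199.169 × 1.5850 = 209.325 ms
Then RT(6) = 209.325 + 199.169 × log₂ 6 = 209.325 + 199.169 × 2.5850 ≈ 724.169 ms.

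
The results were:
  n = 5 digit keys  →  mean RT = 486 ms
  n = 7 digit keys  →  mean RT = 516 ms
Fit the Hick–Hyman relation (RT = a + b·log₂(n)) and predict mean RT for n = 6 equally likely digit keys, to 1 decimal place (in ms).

502.3 ms

Solve the two-equation system in a and b:
  b = (516 − 486) / (log₂ 7 − log₂ 5) = 30 / (2.8074 − 2.3219) = 61.801 ms/bit
  a = 486 − 61.801 × 2.3219 = 342.502 ms
Then RT(6) = 342.502 + 61.801 × log₂ 6 = 342.502 + 61.801 × 2.5850 ≈ 502.256 ms.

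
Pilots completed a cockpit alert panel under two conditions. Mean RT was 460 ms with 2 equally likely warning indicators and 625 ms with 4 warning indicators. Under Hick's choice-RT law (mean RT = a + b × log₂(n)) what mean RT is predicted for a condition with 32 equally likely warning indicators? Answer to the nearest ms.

Fit slope and intercept:
  b = (625 − 460) / (log₂ 4 − log₂ 2) = 165 / (2 − 1) = 165 ms/bit
  a = 460 − 165 × 1 = 295 ms
Then RT(32) = 295 + 165 × log₂ 32 = 295 + 165 × 5 ≈ 1120.000 ms.

1120 ms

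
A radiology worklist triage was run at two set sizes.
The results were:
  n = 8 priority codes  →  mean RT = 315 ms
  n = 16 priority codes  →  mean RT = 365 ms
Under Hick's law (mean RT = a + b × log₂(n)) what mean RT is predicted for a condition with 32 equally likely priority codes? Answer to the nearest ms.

With log₂ n on the abscissa the relation is linear; from the two conditions:
  b = (365 − 315) / (log₂ 16 − log₂ 8) = 50 / (4 − 3) = 50 ms/bit
  a = 315 − 50 × 3 = 165 ms
Then RT(32) = 165 + 50 × log₂ 32 = 165 + 50 × 5 ≈ 415.000 ms.

415 ms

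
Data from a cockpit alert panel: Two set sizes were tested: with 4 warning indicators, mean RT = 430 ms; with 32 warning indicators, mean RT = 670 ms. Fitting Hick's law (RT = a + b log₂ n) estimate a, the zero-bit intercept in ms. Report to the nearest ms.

270 ms

b = (RT₂ − RT₁)/(log₂ n₂ − log₂ n₁) = (670 − 430)/(5 − 2) = 80 ms/bit.
Intercept: a = 430 − 80·log₂(4) = 270.000 ms.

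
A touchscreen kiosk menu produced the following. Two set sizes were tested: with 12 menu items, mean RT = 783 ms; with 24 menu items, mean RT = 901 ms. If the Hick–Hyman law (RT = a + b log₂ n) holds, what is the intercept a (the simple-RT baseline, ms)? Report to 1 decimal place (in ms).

360.0 ms

b = (RT₂ − RT₁)/(log₂ n₂ − log₂ n₁) = (901 − 783)/(4.5850 − 3.5850) = 118.000 ms/bit.
a = RT₁ − b·log₂ n₁ = 783 − 118.000 × 3.5850 = 359.974 ms.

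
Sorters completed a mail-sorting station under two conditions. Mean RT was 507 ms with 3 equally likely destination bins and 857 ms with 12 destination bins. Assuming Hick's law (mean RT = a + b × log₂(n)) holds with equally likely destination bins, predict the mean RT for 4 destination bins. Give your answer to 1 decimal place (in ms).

Fit slope and intercept:
  b = (857 − 507) / (log₂ 12 − log₂ 3) = 350 / (3.5850 − 1.5850) = 175.000 ms/bit
  a = 507 − 175.000 × 1.5850 = 229.632 ms
Then RT(4) = 229.632 + 175.000 × log₂ 4 = 229.632 + 175.000 × 2 ≈ 579.632 ms.

579.6 ms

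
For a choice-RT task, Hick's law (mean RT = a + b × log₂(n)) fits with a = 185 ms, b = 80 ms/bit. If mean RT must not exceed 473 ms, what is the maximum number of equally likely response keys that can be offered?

12

Set 185 + 80·log₂ n ≤ 473 → log₂ n ≤ (473 − 185)/80 = 3.6000.
So n ≤ 2^3.6000 = 12.126; the largest integer n is 12.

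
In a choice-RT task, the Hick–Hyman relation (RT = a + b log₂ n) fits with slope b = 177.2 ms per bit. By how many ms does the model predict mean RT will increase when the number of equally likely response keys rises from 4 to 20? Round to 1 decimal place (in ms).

ΔRT = (a + b log₂ n₂) − (a + b log₂ n₁) = b·(log₂ n₂ − log₂ n₁).
log₂(20) − log₂(4) = 4.3219 − 2 = 2.3219.
ΔRT = 177.2 × 2.3219 = 411.446 ms.

411.4 ms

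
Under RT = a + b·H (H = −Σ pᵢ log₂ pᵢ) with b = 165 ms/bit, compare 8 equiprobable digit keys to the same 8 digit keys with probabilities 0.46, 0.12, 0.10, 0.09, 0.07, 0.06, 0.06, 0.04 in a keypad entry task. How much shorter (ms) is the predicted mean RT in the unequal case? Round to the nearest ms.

Equiprobable entropy H₀ = log₂ 8 = 3.0000 bits.
Skewed entropy H = −Σ pᵢ log₂ pᵢ = 2.4686 bits.
ΔRT = b·(H₀ − H) = 165 × 0.5314 = 87.68 ms.

88 ms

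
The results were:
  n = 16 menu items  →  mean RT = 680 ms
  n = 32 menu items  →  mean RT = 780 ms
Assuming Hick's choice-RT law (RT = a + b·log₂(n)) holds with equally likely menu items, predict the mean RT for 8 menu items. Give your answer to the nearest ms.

RT is linear in log₂ n, so two points fix the line:
  b = (780 − 680) / (log₂ 32 − log₂ 16) = 100 / (5 − 4) = 100 ms/bit
  a = 680 − 100 × 4 = 280 ms
Then RT(8) = 280 + 100 × log₂ 8 = 280 + 100 × 3 ≈ 580.000 ms.

580 ms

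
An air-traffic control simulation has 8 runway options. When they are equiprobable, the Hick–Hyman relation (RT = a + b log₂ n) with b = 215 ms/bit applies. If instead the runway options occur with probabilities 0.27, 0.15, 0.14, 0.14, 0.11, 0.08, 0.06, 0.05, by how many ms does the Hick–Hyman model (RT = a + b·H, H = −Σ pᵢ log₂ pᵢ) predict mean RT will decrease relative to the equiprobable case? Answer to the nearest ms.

The RT saving is b·ΔH. Equiprobable H₀ = log₂(8) = 3.0000 bits; with the given probabilities H = 2.8162 bits.
b·(H₀ − H) = 215 × (3.0000 − 2.8162) = 39.51 ms.

40 ms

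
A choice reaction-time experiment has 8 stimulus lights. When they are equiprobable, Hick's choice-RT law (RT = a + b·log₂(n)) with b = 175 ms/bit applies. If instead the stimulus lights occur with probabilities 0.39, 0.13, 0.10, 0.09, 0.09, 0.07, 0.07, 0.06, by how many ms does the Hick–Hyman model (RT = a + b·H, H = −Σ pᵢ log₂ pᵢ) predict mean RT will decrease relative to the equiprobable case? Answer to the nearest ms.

The RT saving is b·ΔH. Equiprobable H₀ = log₂(8) = 3.0000 bits; with the given probabilities H = 2.6506 bits.
b·(H₀ − H) = 175 × (3.0000 − 2.6506) = 61.15 ms.

61 ms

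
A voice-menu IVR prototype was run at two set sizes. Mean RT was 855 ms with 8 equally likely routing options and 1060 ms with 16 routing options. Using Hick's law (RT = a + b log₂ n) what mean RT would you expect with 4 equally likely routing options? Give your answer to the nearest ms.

650 ms

Fit slope and intercept:
  b = (1060 − 855) / (log₂ 16 − log₂ 8) = 205 / (4 − 3) = 205 ms/bit
  a = 855 − 205 × 3 = 240 ms
Then RT(4) = 240 + 205 × log₂ 4 = 240 + 205 × 2 ≈ 650.000 ms.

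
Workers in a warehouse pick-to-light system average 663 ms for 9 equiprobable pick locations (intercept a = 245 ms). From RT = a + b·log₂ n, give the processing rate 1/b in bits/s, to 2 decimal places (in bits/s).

7.58 bits/s

Choice component = 663 − 245 = 418 ms over log₂(9) = 3.1699 bits.
b = 418 / 3.1699 = 131.864 ms/bit, so 1/b = 7.584 bits/s.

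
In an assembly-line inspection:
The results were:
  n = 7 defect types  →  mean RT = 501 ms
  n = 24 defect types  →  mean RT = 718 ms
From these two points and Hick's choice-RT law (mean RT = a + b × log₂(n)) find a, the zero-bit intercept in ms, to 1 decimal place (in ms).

b = (RT₂ − RT₁)/(log₂ n₂ − log₂ n₁) = (718 − 501)/(4.5850 − 2.8074) = 122.074 ms/bit.
a = RT₁ − b·log₂ n₁ = 501 − 122.074 × 2.8074 = 158.294 ms.

158.3 ms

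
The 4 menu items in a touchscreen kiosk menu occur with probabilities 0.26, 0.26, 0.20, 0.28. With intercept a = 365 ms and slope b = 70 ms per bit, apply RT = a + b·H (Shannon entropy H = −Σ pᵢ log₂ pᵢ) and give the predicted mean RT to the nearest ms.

504 ms

Entropy contributions −pᵢ log₂ pᵢ: 0.5053, 0.5053, 0.4644, 0.5142; sum H = 1.9892 bits.
RT = a + bH = 365 + 70·1.9892 = 504.24 ms.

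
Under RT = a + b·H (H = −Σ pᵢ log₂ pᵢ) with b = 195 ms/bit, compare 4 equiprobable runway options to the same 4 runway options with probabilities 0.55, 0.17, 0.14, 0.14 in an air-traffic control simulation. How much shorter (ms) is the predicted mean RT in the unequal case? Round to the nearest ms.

58 ms

The RT saving is b·ΔH. Equiprobable H₀ = log₂(4) = 2.0000 bits; with the given probabilities H = 1.7032 bits.
b·(H₀ − H) = 195 × (2.0000 − 1.7032) = 57.88 ms.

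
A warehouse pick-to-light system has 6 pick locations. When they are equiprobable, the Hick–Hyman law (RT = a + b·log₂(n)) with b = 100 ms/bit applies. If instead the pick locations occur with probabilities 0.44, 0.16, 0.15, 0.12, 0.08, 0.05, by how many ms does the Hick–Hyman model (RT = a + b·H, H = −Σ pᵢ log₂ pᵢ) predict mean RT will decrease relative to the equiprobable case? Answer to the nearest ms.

36 ms

The RT saving is b·ΔH. Equiprobable H₀ = log₂(6) = 2.5850 bits; with the given probabilities H = 2.2294 bits.
b·(H₀ − H) = 100 × (2.5850 − 2.2294) = 35.56 ms.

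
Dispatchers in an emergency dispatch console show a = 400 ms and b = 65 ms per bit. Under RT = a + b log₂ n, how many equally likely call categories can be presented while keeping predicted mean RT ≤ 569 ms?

6

65·log₂ n ≤ 569 − 400 = 169, giving log₂ n ≤ 2.6000 and n ≤ 6.063. The largest whole number is 6.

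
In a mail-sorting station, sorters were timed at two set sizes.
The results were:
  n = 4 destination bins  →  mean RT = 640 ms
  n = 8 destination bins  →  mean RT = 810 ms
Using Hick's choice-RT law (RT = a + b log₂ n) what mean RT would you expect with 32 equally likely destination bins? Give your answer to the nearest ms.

1150 ms

With log₂ n on the abscissa the relation is linear; from the two conditions:
  b = (810 − 640) / (log₂ 8 − log₂ 4) = 170 / (3 − 2) = 170 ms/bit
  a = 640 − 170 × 2 = 300 ms
Then RT(32) = 300 + 170 × log₂ 32 = 300 + 170 × 5 ≈ 1150.000 ms.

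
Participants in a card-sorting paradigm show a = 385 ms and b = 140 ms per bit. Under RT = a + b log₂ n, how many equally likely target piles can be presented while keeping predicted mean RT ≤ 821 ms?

Set 385 + 140·log₂ n ≤ 821 → log₂ n ≤ (821 − 385)/140 = 3.1143.
So n ≤ 2^3.1143 = 8.660; the largest integer n is 8.

8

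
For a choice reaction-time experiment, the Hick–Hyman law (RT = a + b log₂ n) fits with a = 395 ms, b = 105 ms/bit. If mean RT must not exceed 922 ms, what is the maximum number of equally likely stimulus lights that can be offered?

Set 395 + 105·log₂ n ≤ 922 → log₂ n ≤ (922 − 395)/105 = 5.0190.
So n ≤ 2^5.0190 = 32.425; the largest integer n is 32.

32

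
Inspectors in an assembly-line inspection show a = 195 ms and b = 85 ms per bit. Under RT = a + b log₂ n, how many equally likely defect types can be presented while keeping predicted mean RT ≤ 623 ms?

32

Information budget: (623 − 195)/85 = 5.0353 bits, so n ≤ 2^5.0353 = 32.793 → at most 32.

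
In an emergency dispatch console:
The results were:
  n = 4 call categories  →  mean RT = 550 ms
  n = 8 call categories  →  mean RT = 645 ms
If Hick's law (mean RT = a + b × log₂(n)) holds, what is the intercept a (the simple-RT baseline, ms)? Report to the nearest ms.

360 ms

b = (RT₂ − RT₁)/(log₂ n₂ − log₂ n₁) = (645 − 550)/(3 − 2) = 95 ms/bit.
Intercept: a = 550 − 95·log₂(4) = 360.000 ms.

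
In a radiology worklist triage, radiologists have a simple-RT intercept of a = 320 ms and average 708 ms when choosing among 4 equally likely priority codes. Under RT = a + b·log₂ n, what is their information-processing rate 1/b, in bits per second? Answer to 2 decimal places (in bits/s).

Choice component = 708 − 320 = 388 ms over log₂(4) = 2 bits.
b = 388 / 2 = 194.000 ms/bit, so 1/b = 5.155 bits/s.

5.15 bits/s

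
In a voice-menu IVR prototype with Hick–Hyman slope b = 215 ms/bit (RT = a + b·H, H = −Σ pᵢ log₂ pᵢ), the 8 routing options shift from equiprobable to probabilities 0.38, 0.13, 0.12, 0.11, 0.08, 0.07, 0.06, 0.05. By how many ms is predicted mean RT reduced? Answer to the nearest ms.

The RT saving is b·ΔH. Equiprobable H₀ = log₂(8) = 3.0000 bits; with the given probabilities H = 2.6501 bits.
b·(H₀ − H) = 215 × (3.0000 − 2.6501) = 75.22 ms.

75 ms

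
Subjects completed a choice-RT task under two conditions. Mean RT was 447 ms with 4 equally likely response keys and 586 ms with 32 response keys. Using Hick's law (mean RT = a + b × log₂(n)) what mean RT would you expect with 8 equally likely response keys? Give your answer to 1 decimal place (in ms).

493.3 ms

Solve the two-equation system in a and b:
  b = (586 − 447) / (log₂ 32 − log₂ 4) = 139 / (5 − 2) = 46.333 ms/bit
  a = 447 − 46.333 × 2 = 354.333 ms
Then RT(8) = 354.333 + 46.333 × log₂ 8 = 354.333 + 46.333 × 3 ≈ 493.333 ms.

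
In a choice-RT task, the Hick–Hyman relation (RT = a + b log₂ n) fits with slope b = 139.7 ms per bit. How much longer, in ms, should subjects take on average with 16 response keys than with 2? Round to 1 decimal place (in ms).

419.1 ms

The intercept a cancels: ΔRT = b·(log₂ n₂ − log₂ n₁) = b·log₂(n₂/n₁).
log₂(16) − log₂(2) = log₂(16/2) = log₂(8) = 3.
ΔRT = 139.7 × 3.0000 = 419.100 ms.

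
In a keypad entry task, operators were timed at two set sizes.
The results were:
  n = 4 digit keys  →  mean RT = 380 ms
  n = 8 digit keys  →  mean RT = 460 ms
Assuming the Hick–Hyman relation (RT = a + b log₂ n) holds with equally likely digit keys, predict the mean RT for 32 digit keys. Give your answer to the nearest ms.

620 ms

RT is linear in log₂ n, so two points fix the line:
  b = (460 − 380) / (log₂ 8 − log₂ 4) = 80 / (3 − 2) = 80 ms/bit
  a = 380 − 80 × 2 = 220 ms
Then RT(32) = 220 + 80 × log₂ 32 = 220 + 80 × 5 ≈ 620.000 ms.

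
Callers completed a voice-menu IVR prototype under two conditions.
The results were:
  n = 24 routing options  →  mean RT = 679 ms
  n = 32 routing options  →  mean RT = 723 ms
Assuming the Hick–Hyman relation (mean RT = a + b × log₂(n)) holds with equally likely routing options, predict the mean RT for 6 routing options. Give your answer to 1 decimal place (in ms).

Fit slope and intercept:
  b = (723 − 679) / (log₂ 32 − log₂ 24) = 44 / (5 − 4.5850) = 106.015 ms/bit
  a = 679 − 106.015 × 4.5850 = 192.927 ms
Then RT(6) = 192.927 + 106.015 × log₂ 6 = 192.927 + 106.015 × 2.5850 ≈ 466.971 ms.

467.0 ms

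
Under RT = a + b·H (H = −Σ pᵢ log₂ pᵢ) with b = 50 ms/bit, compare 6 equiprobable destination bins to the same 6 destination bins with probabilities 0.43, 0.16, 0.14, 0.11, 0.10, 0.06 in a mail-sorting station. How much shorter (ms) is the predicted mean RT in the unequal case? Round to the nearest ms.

The RT saving is b·ΔH. Equiprobable H₀ = log₂(6) = 2.5850 bits; with the given probabilities H = 2.2697 bits.
b·(H₀ − H) = 50 × (2.5850 − 2.2697) = 15.76 ms.

16 ms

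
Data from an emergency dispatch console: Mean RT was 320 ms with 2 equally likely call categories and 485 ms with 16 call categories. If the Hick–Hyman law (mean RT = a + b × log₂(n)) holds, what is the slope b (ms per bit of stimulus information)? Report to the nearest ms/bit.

The slope on a log₂ axis is (485 − 320) / (4 − 1) = 55 ms/bit.

55 ms/bit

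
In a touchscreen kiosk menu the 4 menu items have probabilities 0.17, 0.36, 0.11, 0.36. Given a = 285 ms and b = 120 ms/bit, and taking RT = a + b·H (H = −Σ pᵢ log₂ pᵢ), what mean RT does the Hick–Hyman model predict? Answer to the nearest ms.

Entropy contributions −pᵢ log₂ pᵢ: 0.4346, 0.5306, 0.3503, 0.5306; sum H = 1.8461 bits.
RT = a + bH = 285 + 120·1.8461 = 506.53 ms.

507 ms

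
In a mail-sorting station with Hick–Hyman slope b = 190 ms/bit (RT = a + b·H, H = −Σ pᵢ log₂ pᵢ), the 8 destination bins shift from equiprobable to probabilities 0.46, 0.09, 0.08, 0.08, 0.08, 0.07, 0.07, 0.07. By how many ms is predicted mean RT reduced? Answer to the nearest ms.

93 ms

The RT saving is b·ΔH. Equiprobable H₀ = log₂(8) = 3.0000 bits; with the given probabilities H = 2.5082 bits.
b·(H₀ − H) = 190 × (3.0000 − 2.5082) = 93.45 ms.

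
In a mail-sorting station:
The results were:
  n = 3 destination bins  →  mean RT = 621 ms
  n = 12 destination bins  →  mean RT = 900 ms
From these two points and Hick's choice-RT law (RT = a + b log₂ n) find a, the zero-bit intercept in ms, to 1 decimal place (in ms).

b = (RT₂ − RT₁)/(log₂ n₂ − log₂ n₁) = (900 − 621)/(3.5850 − 1.5850) = 139.500 ms/bit.
Intercept: a = 621 − 139.500·log₂(3) = 399.898 ms.

399.9 ms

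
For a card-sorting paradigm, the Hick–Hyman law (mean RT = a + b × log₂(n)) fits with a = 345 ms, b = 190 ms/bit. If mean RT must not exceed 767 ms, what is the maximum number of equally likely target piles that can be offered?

190·log₂ n ≤ 767 − 345 = 422, giving log₂ n ≤ 2.2211 and n ≤ 4.662. The largest whole number is 4.

4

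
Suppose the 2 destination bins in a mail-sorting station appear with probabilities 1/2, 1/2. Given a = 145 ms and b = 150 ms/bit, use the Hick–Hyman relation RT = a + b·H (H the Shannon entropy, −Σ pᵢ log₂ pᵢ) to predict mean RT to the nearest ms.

H = −Σ pᵢ log₂ pᵢ = 0.5·1 + 0.5·1 = 1.000 bits.
RT = 145 + 150 × 1.000 = 295.00 ms.

295 ms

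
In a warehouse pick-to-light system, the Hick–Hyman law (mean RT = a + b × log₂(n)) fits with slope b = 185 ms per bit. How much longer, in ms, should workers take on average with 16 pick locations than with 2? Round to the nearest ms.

ΔRT = (a + b log₂ n₂) − (a + b log₂ n₁) = b·(log₂ n₂ − log₂ n₁).
log₂(16) − log₂(2) = log₂(16/2) = log₂(8) = 3.
ΔRT = 185 × 3.0000 = 555.000 ms.

555 ms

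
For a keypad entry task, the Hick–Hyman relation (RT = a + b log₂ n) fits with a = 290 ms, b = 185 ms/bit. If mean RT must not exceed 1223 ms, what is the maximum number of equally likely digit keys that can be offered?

Set 290 + 185·log₂ n ≤ 1223 → log₂ n ≤ (1223 − 290)/185 = 5.0432.
So n ≤ 2^5.0432 = 32.974; the largest integer n is 32.

32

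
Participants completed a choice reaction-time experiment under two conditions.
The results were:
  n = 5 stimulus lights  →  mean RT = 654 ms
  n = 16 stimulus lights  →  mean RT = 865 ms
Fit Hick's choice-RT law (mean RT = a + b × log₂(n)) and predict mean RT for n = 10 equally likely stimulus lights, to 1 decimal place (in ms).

779.7 ms

RT is linear in log₂ n, so two points fix the line:
  b = (865 − 654) / (log₂ 16 − log₂ 5) = 211 / (4 − 2.3219) = 125.740 ms/bit
  a = 654 − 125.740 × 2.3219 = 362.042 ms
Then RT(10) = 362.042 + 125.740 × log₂ 10 = 362.042 + 125.740 × 3.3219 ≈ 779.740 ms.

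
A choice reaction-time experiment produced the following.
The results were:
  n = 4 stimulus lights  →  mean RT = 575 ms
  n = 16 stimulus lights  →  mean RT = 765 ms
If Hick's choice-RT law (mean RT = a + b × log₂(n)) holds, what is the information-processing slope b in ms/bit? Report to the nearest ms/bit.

95 ms/bit

Slope: b = (765 − 575) / (log₂ 16 − log₂ 4) = 190/2.0000 = 95 ms/bit.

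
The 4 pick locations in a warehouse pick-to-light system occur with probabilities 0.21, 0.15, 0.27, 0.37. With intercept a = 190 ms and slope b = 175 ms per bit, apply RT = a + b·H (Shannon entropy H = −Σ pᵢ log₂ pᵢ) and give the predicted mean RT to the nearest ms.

H = 0.21·log₂(1/0.21) + 0.15·log₂(1/0.15) + 0.27·log₂(1/0.27) + 0.37·log₂(1/0.37) = 1.9241 bits.
RT = 190 + 175 × 1.9241 = 526.72 ms.

527 ms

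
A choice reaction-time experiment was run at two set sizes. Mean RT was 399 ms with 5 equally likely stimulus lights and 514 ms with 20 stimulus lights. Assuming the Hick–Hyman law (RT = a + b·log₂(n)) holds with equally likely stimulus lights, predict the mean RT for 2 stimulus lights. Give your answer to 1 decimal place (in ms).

323.0 ms

Solve the two-equation system in a and b:
  b = (514 − 399) / (log₂ 20 − log₂ 5) = 115 / (4.3219 − 2.3219) = 57.500 ms/bit
  a = 399 − 57.500 × 2.3219 = 265.489 ms
Then RT(2) = 265.489 + 57.500 × log₂ 2 = 265.489 + 57.500 × 1 ≈ 322.989 ms.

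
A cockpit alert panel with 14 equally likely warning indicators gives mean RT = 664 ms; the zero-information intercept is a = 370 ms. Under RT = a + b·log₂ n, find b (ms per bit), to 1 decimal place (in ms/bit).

77.2 ms/bit

14 alternatives carry log₂ 14 = 3.8074 bits; the choice cost is 664 − 370 = 294 ms, so b = 294/3.8074 = 77.219 ms/bit.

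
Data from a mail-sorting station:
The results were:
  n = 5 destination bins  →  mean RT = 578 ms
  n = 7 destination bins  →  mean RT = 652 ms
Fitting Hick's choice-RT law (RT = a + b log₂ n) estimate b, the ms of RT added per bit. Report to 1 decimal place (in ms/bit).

152.4 ms/bit

Slope: b = (652 − 578) / (log₂ 7 − log₂ 5) = 74/0.4854 = 152.443 ms/bit.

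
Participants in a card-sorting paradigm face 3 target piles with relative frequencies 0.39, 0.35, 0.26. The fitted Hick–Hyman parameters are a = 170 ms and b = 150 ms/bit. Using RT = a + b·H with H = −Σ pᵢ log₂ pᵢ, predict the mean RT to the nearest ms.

405 ms

H = 0.39·log₂(1/0.39) + 0.35·log₂(1/0.35) + 0.26·log₂(1/0.26) = 1.5652 bits.
RT = 170 + 150 × 1.5652 = 404.78 ms.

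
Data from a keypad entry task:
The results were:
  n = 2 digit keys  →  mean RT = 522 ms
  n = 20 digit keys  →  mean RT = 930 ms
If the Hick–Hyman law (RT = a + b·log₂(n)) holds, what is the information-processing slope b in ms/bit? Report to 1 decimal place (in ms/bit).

122.8 ms/bit

Slope: b = (930 − 522) / (log₂ 20 − log₂ 2) = 408/3.3219 = 122.820 ms/bit.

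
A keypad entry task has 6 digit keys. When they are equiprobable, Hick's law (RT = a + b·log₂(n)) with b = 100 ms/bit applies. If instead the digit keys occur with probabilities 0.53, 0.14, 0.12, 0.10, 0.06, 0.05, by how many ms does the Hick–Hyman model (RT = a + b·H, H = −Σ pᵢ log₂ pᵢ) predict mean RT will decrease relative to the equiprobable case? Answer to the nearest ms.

Equiprobable entropy H₀ = log₂ 6 = 2.5850 bits.
Skewed entropy H = −Σ pᵢ log₂ pᵢ = 2.0414 bits.
ΔRT = b·(H₀ − H) = 100 × 0.5435 = 54.35 ms.

54 ms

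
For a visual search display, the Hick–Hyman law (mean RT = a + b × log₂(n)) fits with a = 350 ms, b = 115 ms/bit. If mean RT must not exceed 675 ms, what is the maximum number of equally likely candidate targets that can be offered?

7

Set 350 + 115·log₂ n ≤ 675 → log₂ n ≤ (675 − 350)/115 = 2.8261.
So n ≤ 2^2.8261 = 7.091; the largest integer n is 7.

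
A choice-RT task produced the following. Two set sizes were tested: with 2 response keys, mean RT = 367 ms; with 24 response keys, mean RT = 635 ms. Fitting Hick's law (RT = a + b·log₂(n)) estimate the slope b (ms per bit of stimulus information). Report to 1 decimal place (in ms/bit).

b = (RT₂ − RT₁)/(log₂ n₂ − log₂ n₁) = (635 − 367)/(4.5850 − 1) = 74.757 ms/bit.

74.8 ms/bit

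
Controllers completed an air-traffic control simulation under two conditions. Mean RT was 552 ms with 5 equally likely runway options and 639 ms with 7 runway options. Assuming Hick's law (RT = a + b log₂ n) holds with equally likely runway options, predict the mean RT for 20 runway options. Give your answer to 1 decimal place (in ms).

910.4 ms

With log₂ n on the abscissa the relation is linear; from the two conditions:
  b = (639 − 552) / (log₂ 7 − log₂ 5) = 87 / (2.8074 − 2.3219) = 179.224 ms/bit
  a = 552 − 179.224 × 2.3219 = 135.855 ms
Then RT(20) = 135.855 + 179.224 × log₂ 20 = 135.855 + 179.224 × 4.3219 ≈ 910.447 ms.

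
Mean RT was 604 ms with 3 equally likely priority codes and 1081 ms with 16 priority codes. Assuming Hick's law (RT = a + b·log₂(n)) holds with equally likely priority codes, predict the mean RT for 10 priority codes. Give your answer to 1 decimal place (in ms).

947.1 ms

Fit slope and intercept:
  b = (1081 − 604) / (log₂ 16 − log₂ 3) = 477 / (4 − 1.5850) = 197.512 ms/bit
  a = 604 − 197.512 × 1.5850 = 290.950 ms
Then RT(10) = 290.950 + 197.512 × log₂ 10 = 290.950 + 197.512 × 3.3219 ≈ 947.072 ms.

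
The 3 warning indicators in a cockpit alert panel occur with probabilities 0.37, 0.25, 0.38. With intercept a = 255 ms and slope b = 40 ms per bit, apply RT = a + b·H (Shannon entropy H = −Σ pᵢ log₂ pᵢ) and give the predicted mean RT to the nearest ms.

317 ms

H = 0.37·log₂(1/0.37) + 0.25·log₂(1/0.25) + 0.38·log₂(1/0.38) = 1.5612 bits.
RT = 255 + 40 × 1.5612 = 317.45 ms.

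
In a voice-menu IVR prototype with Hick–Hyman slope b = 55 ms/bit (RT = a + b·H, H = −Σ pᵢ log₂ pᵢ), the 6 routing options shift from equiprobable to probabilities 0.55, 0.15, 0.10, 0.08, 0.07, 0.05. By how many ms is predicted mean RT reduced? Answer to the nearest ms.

33 ms

The RT saving is b·ΔH. Equiprobable H₀ = log₂(6) = 2.5850 bits; with the given probabilities H = 1.9933 bits.
b·(H₀ − H) = 55 × (2.5850 − 1.9933) = 32.54 ms.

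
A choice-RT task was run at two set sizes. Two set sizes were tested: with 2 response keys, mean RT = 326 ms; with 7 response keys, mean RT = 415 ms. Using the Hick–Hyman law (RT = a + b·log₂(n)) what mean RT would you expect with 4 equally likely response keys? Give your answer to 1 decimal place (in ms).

375.2 ms

With log₂ n on the abscissa the relation is linear; from the two conditions:
  b = (415 − 326) / (log₂ 7 − log₂ 2) = 89 / (2.8074 − 1) = 49.243 ms/bit
  a = 326 − 49.243 × 1 = 276.757 ms
Then RT(4) = 276.757 + 49.243 × log₂ 4 = 276.757 + 49.243 × 2 ≈ 375.243 ms.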